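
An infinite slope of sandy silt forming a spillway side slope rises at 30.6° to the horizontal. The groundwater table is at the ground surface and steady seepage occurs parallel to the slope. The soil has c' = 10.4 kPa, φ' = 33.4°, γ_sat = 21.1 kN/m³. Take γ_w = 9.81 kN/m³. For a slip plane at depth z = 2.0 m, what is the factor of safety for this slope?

With seepage parallel to the slope and the water table at the surface, the effective normal stress on the slip plane uses the buoyant unit weight γ' = γ_sat − γ_w while the driving shear stress uses γ_sat:
FS = [c' + γ' z cos²β tanφ'] / [γ_sat z sinβ cosβ]
γ' = 21.1 − 9.81 = 11.29 kN/m³
Numerator = 10.4 + 11.29·2.0·cos²30.6°·tan33.4° = 10.4 + 11.29·2.0·0.7409·0.6594 = 21.431 kPa
Denominator = 21.1·2.0·sin30.6°·cos30.6° = 21.1·2.0·0.5090·0.8607 = 18.490 kPa
FS = 21.431 / 18.490 = 1.159

FS = 1.16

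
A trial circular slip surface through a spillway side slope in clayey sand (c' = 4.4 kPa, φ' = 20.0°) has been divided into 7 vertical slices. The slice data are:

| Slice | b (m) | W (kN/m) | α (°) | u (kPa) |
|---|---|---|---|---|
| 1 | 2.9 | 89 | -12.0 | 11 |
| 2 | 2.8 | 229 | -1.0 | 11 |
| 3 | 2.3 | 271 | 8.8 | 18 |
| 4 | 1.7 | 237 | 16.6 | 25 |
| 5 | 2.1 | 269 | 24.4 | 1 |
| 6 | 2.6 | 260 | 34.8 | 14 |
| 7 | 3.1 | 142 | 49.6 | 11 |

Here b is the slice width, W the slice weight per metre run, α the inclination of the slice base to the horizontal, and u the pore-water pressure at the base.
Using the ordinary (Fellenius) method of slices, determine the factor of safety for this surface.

FS = 1.09

Ordinary method of slices: FS = Σ[c'·Δl_i + (W_i cosα_i − u_i·Δl_i)·tanφ'] / Σ W_i sinα_i, with Δl_i = b_i / cosα_i.
Slice 1: Δl = 2.9/cos(-12.0°) = 2.965 m; N'_1 = 89·cos(-12.0°) − 11·2.965 = 54.4; c'Δl = 13.05; W sinα = -18.5
Slice 2: Δl = 2.8/cos(-1.0°) = 2.800 m; N'_2 = 229·cos(-1.0°) − 11·2.800 = 198.2; c'Δl = 12.32; W sinα = -4.0
Slice 3: Δl = 2.3/cos8.8° = 2.327 m; N'_3 = 271·cos8.8° − 18·2.327 = 225.9; c'Δl = 10.24; W sinα = 41.5
Slice 4: Δl = 1.7/cos16.6° = 1.774 m; N'_4 = 237·cos16.6° − 25·1.774 = 182.8; c'Δl = 7.81; W sinα = 67.7
Slice 5: Δl = 2.1/cos24.4° = 2.306 m; N'_5 = 269·cos24.4° − 1·2.306 = 242.7; c'Δl = 10.15; W sinα = 111.1
Slice 6: Δl = 2.6/cos34.8° = 3.166 m; N'_6 = 260·cos34.8° − 14·3.166 = 169.2; c'Δl = 13.93; W sinα = 148.4
Slice 7: Δl = 3.1/cos49.6° = 4.783 m; N'_7 = 142·cos49.6° − 11·4.783 = 39.4; c'Δl = 21.05; W sinα = 108.1
Σc'Δl = 88.5 kN/m; ΣN' = 1112.6 kN/m; ΣW sinα = 454.3 kN/m
Resisting = 88.5 + 1112.6·tan20.0° = 88.5 + 404.9 = 493.5 kN/m
FS = 493.5 / 454.3 = 1.086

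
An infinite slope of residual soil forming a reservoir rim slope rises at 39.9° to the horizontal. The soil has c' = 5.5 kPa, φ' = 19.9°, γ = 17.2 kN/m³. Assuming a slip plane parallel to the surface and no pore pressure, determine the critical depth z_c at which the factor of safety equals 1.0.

Setting FS = 1.00 in FS = [c' + γz cos²β tanφ'] / [γz sinβ cosβ] and solving for z:
z = c' / [γ cosβ (FS·sinβ − cosβ·tanφ')]
  = 5.5 / [17.2·cos39.9°·(1.00·sin39.9° − cos39.9°·tan19.9°)]
  = 5.5 / [17.2·0.7672·(1.00·0.6414 − 0.7672·0.3620)]
  = 5.5 / 4.7996 = 1.146 m

z_c = 1.15 m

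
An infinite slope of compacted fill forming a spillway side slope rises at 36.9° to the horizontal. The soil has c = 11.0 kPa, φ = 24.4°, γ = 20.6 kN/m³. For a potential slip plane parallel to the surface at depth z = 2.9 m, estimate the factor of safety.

For an infinite slope with a slip plane parallel to the surface (no pore pressure): FS = [c + γz cos²β tanφ] / [γz sinβ cosβ].
γz = 20.6·2.9 = 59.74 kN/m²
Numerator = 11.0 + 59.74·cos²36.9°·tan24.4° = 11.0 + 59.74·0.6395·0.4536 = 28.330 kPa
Denominator = 59.74·sin36.9°·cos36.9° = 59.74·0.6004·0.7997 = 28.684 kPa
FS = 28.330 / 28.684 = 0.988

FS = 0.99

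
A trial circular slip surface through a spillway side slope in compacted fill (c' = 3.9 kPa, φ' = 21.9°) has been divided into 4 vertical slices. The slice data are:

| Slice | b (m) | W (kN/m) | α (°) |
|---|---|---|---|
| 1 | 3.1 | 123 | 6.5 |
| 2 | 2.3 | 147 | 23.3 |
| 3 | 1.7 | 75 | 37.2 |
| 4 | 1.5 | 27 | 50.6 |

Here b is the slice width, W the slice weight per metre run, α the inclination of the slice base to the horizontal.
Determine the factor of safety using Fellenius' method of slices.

Ordinary method of slices: FS = Σ[c'·Δl_i + (W_i cosα_i)·tanφ'] / Σ W_i sinα_i, with Δl_i = b_i / cosα_i.
Slice 1: Δl = 3.1/cos6.5° = 3.120 m; N'_1 = 123·cos6.5° = 122.2; c'Δl = 12.17; W sinα = 13.9
Slice 2: Δl = 2.3/cos23.3° = 2.504 m; N'_2 = 147·cos23.3° = 135.0; c'Δl = 9.77; W sinα = 58.1
Slice 3: Δl = 1.7/cos37.2° = 2.134 m; N'_3 = 75·cos37.2° = 59.7; c'Δl = 8.32; W sinα = 45.3
Slice 4: Δl = 1.5/cos50.6° = 2.363 m; N'_4 = 27·cos50.6° = 17.1; c'Δl = 9.22; W sinα = 20.9
Σc'Δl = 39.5 kN/m; ΣN' = 334.1 kN/m; ΣW sinα = 138.3 kN/m
Resisting = 39.5 + 334.1·tan21.9° = 39.5 + 134.3 = 173.8 kN/m
FS = 173.8 / 138.3 = 1.257

FS = 1.26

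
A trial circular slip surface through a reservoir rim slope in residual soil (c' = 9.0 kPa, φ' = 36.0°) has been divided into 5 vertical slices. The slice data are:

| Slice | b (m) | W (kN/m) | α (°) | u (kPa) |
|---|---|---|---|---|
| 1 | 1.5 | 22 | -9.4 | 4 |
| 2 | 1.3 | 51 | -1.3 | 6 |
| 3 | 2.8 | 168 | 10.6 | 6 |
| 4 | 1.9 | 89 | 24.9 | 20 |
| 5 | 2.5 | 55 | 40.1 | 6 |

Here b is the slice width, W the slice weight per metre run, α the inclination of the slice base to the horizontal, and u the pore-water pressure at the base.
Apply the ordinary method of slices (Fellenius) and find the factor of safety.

Ordinary method of slices: FS = Σ[c'·Δl_i + (W_i cosα_i − u_i·Δl_i)·tanφ'] / Σ W_i sinα_i, with Δl_i = b_i / cosα_i.
Slice 1: Δl = 1.5/cos(-9.4°) = 1.520 m; N'_1 = 22·cos(-9.4°) − 4·1.520 = 15.6; c'Δl = 13.68; W sinα = -3.6
Slice 2: Δl = 1.3/cos(-1.3°) = 1.300 m; N'_2 = 51·cos(-1.3°) − 6·1.300 = 43.2; c'Δl = 11.70; W sinα = -1.2
Slice 3: Δl = 2.8/cos10.6° = 2.849 m; N'_3 = 168·cos10.6° − 6·2.849 = 148.0; c'Δl = 25.64; W sinα = 30.9
Slice 4: Δl = 1.9/cos24.9° = 2.095 m; N'_4 = 89·cos24.9° − 20·2.095 = 38.8; c'Δl = 18.85; W sinα = 37.5
Slice 5: Δl = 2.5/cos40.1° = 3.268 m; N'_5 = 55·cos40.1° − 6·3.268 = 22.5; c'Δl = 29.41; W sinα = 35.4
Σc'Δl = 99.3 kN/m; ΣN' = 268.1 kN/m; ΣW sinα = 99.1 kN/m
Resisting = 99.3 + 268.1·tan36.0° = 99.3 + 194.8 = 294.1 kN/m
FS = 294.1 / 99.1 = 2.969

FS = 2.97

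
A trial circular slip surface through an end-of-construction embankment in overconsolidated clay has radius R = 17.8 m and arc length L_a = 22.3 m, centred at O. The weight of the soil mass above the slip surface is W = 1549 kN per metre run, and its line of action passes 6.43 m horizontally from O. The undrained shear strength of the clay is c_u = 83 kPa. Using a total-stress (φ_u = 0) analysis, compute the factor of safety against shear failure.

Taking moments about the centre O, the resisting moment is provided by the undrained shear strength acting along the arc:
M_R = c_u·L_a·R = 83·22.30·17.8 = 32946.0 kN·m/m
M_D = W·d = 1549·6.43 = 9960.1 kN·m/m
FS = M_R / M_D = 32946.0 / 9960.1 = 3.308

FS = 3.31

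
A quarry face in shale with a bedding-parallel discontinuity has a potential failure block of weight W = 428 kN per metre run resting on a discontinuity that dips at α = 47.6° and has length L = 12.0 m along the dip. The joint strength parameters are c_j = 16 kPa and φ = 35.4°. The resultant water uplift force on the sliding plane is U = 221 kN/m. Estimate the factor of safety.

Resolving the block weight along and normal to the plane and applying the Mohr–Coulomb strength on the joint:
N' = W cosα − U = 428·cos47.6° − 221 = 67.6 kN/m
Driving force T = W sinα = 428·sin47.6° = 316.1 kN/m
Resisting force R = c_j·L + N'·tanφ = 16·12.0 + 67.6·tan35.4° = 192.0 + 48.0 = 240.0 kN/m
FS = R / T = 240.0 / 316.1 = 0.759

FS = 0.76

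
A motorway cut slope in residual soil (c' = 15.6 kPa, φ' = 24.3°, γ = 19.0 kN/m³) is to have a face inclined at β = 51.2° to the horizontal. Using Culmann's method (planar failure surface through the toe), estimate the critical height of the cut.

H_c = 21.56 m

Culmann's analysis gives the critical failure plane at α_cr = (β + φ')/2 = (51.2 + 24.3)/2 = 37.8°, and the critical height
H_c = (4c'/γ) · sinβ cosφ' / [1 − cos(β − φ')]
    = (4·15.6/19.0) · sin51.2°·cos24.3° / [1 − cos(26.9°)]
    = 3.284 · 0.7793·0.9114 / [1 − 0.8918]
    = 3.284 · 0.7103 / 0.1082
    = 21.56 m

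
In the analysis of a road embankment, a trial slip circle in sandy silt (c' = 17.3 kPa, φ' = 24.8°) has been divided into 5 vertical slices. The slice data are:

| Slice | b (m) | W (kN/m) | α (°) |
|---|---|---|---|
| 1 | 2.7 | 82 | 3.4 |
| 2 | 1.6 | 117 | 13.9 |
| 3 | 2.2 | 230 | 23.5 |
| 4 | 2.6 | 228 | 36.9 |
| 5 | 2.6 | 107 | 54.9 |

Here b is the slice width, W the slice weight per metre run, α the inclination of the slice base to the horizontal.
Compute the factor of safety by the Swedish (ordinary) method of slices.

Ordinary method of slices: FS = Σ[c'·Δl_i + (W_i cosα_i)·tanφ'] / Σ W_i sinα_i, with Δl_i = b_i / cosα_i.
Slice 1: Δl = 2.7/cos3.4° = 2.705 m; N'_1 = 82·cos3.4° = 81.9; c'Δl = 46.79; W sinα = 4.9
Slice 2: Δl = 1.6/cos13.9° = 1.648 m; N'_2 = 117·cos13.9° = 113.6; c'Δl = 28.52; W sinα = 28.1
Slice 3: Δl = 2.2/cos23.5° = 2.399 m; N'_3 = 230·cos23.5° = 210.9; c'Δl = 41.50; W sinα = 91.7
Slice 4: Δl = 2.6/cos36.9° = 3.251 m; N'_4 = 228·cos36.9° = 182.3; c'Δl = 56.25; W sinα = 136.9
Slice 5: Δl = 2.6/cos54.9° = 4.522 m; N'_5 = 107·cos54.9° = 61.5; c'Δl = 78.23; W sinα = 87.5
Σc'Δl = 251.3 kN/m; ΣN' = 650.2 kN/m; ΣW sinα = 349.1 kN/m
Resisting = 251.3 + 650.2·tan24.8° = 251.3 + 300.4 = 551.7 kN/m
FS = 551.7 / 349.1 = 1.580

FS = 1.58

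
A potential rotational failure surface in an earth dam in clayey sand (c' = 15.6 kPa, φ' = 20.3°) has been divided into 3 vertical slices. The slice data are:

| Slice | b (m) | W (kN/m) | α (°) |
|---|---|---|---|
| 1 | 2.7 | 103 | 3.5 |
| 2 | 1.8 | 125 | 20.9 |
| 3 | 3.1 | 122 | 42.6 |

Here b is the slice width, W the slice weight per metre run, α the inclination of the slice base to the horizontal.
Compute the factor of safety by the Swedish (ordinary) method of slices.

FS = 1.89

Ordinary method of slices: FS = Σ[c'·Δl_i + (W_i cosα_i)·tanφ'] / Σ W_i sinα_i, with Δl_i = b_i / cosα_i.
Slice 1: Δl = 2.7/cos3.5° = 2.705 m; N'_1 = 103·cos3.5° = 102.8; c'Δl = 42.20; W sinα = 6.3
Slice 2: Δl = 1.8/cos20.9° = 1.927 m; N'_2 = 125·cos20.9° = 116.8; c'Δl = 30.06; W sinα = 44.6
Slice 3: Δl = 3.1/cos42.6° = 4.211 m; N'_3 = 122·cos42.6° = 89.8; c'Δl = 65.70; W sinα = 82.6
Σc'Δl = 138.0 kN/m; ΣN' = 309.4 kN/m; ΣW sinα = 133.5 kN/m
Resisting = 138.0 + 309.4·tan20.3° = 138.0 + 114.4 = 252.4 kN/m
FS = 252.4 / 133.5 = 1.891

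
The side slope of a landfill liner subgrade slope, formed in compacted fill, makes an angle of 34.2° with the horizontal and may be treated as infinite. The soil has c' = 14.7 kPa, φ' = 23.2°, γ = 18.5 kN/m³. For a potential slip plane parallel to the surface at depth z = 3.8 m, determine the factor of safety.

For an infinite slope with a slip plane parallel to the surface (no pore pressure): FS = [c' + γz cos²β tanφ'] / [γz sinβ cosβ].
γz = 18.5·3.8 = 70.30 kN/m²
Numerator = 14.7 + 70.30·cos²34.2°·tan23.2° = 14.7 + 70.30·0.6841·0.4286 = 35.311 kPa
Denominator = 70.30·sin34.2°·cos34.2° = 70.30·0.5621·0.8271 = 32.682 kPa
FS = 35.311 / 32.682 = 1.080

FS = 1.08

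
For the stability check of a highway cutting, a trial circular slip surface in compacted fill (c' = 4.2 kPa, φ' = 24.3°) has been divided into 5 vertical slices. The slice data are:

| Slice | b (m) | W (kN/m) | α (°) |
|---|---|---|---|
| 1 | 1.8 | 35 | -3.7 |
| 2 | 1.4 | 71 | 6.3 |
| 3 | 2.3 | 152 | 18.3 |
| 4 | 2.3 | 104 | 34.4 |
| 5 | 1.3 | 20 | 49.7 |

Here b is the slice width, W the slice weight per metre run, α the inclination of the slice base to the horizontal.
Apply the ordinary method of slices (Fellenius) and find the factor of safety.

Ordinary method of slices: FS = Σ[c'·Δl_i + (W_i cosα_i)·tanφ'] / Σ W_i sinα_i, with Δl_i = b_i / cosα_i.
Slice 1: Δl = 1.8/cos(-3.7°) = 1.804 m; N'_1 = 35·cos(-3.7°) = 34.9; c'Δl = 7.58; W sinα = -2.3
Slice 2: Δl = 1.4/cos6.3° = 1.409 m; N'_2 = 71·cos6.3° = 70.6; c'Δl = 5.92; W sinα = 7.8
Slice 3: Δl = 2.3/cos18.3° = 2.423 m; N'_3 = 152·cos18.3° = 144.3; c'Δl = 10.17; W sinα = 47.7
Slice 4: Δl = 2.3/cos34.4° = 2.787 m; N'_4 = 104·cos34.4° = 85.8; c'Δl = 11.71; W sinα = 58.8
Slice 5: Δl = 1.3/cos49.7° = 2.010 m; N'_5 = 20·cos49.7° = 12.9; c'Δl = 8.44; W sinα = 15.3
Σc'Δl = 43.8 kN/m; ΣN' = 348.6 kN/m; ΣW sinα = 127.3 kN/m
Resisting = 43.8 + 348.6·tan24.3° = 43.8 + 157.4 = 201.2 kN/m
FS = 201.2 / 127.3 = 1.581

FS = 1.58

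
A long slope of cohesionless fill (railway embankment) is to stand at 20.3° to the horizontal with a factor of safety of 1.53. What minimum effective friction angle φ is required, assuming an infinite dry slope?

φ = 29.5°

FS = tanφ/tanβ ⇒ tanφ = FS · tanβ = 1.53 · tan20.3° = 0.5660
φ = arctan(0.5660) = 29.51°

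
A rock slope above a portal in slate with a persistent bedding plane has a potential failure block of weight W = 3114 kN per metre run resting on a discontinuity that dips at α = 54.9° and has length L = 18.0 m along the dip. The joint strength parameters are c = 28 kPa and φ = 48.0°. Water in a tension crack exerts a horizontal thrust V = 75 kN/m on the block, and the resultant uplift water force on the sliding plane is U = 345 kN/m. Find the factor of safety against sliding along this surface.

FS = 0.79

Resolving the block weight along and normal to the plane and applying the Mohr–Coulomb strength on the joint:
N' = W cosα − U − V sinα = 3114·cos54.9° − 345 − 75·sin54.9° = 1384.2 kN/m
Driving force T = W sinα + V cosα = 3114·sin54.9° + 75·cos54.9° = 2590.8 kN/m
Resisting force R = c·L + N'·tanφ = 28·18.0 + 1384.2·tan48.0° = 504.0 + 1537.3 = 2041.3 kN/m
FS = R / T = 2041.3 / 2590.8 = 0.788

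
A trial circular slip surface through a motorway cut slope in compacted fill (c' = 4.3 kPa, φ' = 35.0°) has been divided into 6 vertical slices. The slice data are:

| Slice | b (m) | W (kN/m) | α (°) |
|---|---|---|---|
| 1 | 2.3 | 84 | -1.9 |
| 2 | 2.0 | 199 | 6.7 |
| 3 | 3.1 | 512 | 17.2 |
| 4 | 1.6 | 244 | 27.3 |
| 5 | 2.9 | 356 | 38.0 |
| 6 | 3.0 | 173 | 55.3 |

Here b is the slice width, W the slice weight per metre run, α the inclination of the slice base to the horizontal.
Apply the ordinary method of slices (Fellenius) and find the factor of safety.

FS = 1.61

Ordinary method of slices: FS = Σ[c'·Δl_i + (W_i cosα_i)·tanφ'] / Σ W_i sinα_i, with Δl_i = b_i / cosα_i.
Slice 1: Δl = 2.3/cos(-1.9°) = 2.301 m; N'_1 = 84·cos(-1.9°) = 84.0; c'Δl = 9.90; W sinα = -2.8
Slice 2: Δl = 2.0/cos6.7° = 2.014 m; N'_2 = 199·cos6.7° = 197.6; c'Δl = 8.66; W sinα = 23.2
Slice 3: Δl = 3.1/cos17.2° = 3.245 m; N'_3 = 512·cos17.2° = 489.1; c'Δl = 13.95; W sinα = 151.4
Slice 4: Δl = 1.6/cos27.3° = 1.801 m; N'_4 = 244·cos27.3° = 216.8; c'Δl = 7.74; W sinα = 111.9
Slice 5: Δl = 2.9/cos38.0° = 3.680 m; N'_5 = 356·cos38.0° = 280.5; c'Δl = 15.82; W sinα = 219.2
Slice 6: Δl = 3.0/cos55.3° = 5.270 m; N'_6 = 173·cos55.3° = 98.5; c'Δl = 22.66; W sinα = 142.2
Σc'Δl = 78.7 kN/m; ΣN' = 1366.5 kN/m; ΣW sinα = 645.2 kN/m
Resisting = 78.7 + 1366.5·tan35.0° = 78.7 + 956.9 = 1035.6 kN/m
FS = 1035.6 / 645.2 = 1.605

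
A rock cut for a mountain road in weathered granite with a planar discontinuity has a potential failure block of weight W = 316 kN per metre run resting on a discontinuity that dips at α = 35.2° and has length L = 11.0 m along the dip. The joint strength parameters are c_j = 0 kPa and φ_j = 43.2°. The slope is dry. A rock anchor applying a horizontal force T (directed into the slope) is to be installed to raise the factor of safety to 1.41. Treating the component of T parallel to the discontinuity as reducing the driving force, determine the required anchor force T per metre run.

Resolving forces along and normal to the sliding plane, with the horizontal anchor force T adding T·sinα to the effective normal force and T·cosα acting up the plane against the driving force:
FS = [c_jL + (W cosα + T sinα) tanφ_j] / [W sinα − T cosα]
Without the anchor: N' = 258.2 kN/m, driving T_d = 182.2 kN/m, resisting R = 0·11.0 + 258.2·tan43.2° = 242.5 kN/m, FS = 1.33.
Setting FS = 1.41 and solving for T:
1.41·(182.2 − T cos35.2°) = 242.5 + T sin35.2°·tan43.2°
T·(sin35.2°·tan43.2° + 1.41·cos35.2°) = 1.41·182.2 − 242.5
T·(0.5764·0.9391 + 1.41·0.8171) = 256.8 − 242.5 = 14.4
T·1.6935 = 14.4
T = 8.5 kN/m

T = 8 kN/m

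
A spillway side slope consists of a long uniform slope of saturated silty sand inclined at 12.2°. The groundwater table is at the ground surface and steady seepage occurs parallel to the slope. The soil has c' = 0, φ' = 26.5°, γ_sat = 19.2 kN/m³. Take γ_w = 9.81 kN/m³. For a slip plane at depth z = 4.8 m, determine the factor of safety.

FS = 1.13

With seepage parallel to the slope and the water table at the surface, the effective normal stress on the slip plane uses the buoyant unit weight γ' = γ_sat − γ_w while the driving shear stress uses γ_sat:
FS = [c' + γ' z cos²β tanφ'] / [γ_sat z sinβ cosβ]
(For c' = 0 this reduces to FS = (γ'/γ_sat)·tanφ'/tanβ.)
γ' = 19.2 − 9.81 = 9.39 kN/m³
Numerator = 0.0 + 9.39·4.8·cos²12.2°·tan26.5° = 0.0 + 9.39·4.8·0.9553·0.4986 = 21.469 kPa
Denominator = 19.2·4.8·sin12.2°·cos12.2° = 19.2·4.8·0.2113·0.9774 = 19.036 kPa
FS = 21.469 / 19.036 = 1.128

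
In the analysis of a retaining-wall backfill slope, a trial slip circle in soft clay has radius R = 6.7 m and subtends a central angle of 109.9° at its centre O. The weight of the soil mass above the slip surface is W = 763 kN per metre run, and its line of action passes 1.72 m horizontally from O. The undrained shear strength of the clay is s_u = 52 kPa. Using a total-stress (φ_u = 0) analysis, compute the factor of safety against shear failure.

FS = 3.41

Taking moments about the centre O, the resisting moment is provided by the undrained shear strength acting along the arc:
Arc length L_a = R·θ = 6.7·(109.9°·π/180) = 6.7·1.9181 = 12.85 m
M_R = s_u·L_a·R = 52·12.85·6.7 = 4477.4 kN·m/m
M_D = W·d = 763·1.72 = 1312.4 kN·m/m
FS = M_R / M_D = 4477.4 / 1312.4 = 3.412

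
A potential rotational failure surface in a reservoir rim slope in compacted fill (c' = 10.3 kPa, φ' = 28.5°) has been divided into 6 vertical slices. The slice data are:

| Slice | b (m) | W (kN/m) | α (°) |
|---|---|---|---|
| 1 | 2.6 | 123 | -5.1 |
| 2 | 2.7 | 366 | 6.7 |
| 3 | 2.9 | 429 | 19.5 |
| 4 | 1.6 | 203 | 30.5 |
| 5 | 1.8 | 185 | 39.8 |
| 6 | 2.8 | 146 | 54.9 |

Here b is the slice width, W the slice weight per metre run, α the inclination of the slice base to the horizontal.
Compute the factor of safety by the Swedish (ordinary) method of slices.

Ordinary method of slices: FS = Σ[c'·Δl_i + (W_i cosα_i)·tanφ'] / Σ W_i sinα_i, with Δl_i = b_i / cosα_i.
Slice 1: Δl = 2.6/cos(-5.1°) = 2.610 m; N'_1 = 123·cos(-5.1°) = 122.5; c'Δl = 26.89; W sinα = -10.9
Slice 2: Δl = 2.7/cos6.7° = 2.719 m; N'_2 = 366·cos6.7° = 363.5; c'Δl = 28.00; W sinα = 42.7
Slice 3: Δl = 2.9/cos19.5° = 3.076 m; N'_3 = 429·cos19.5° = 404.4; c'Δl = 31.69; W sinα = 143.2
Slice 4: Δl = 1.6/cos30.5° = 1.857 m; N'_4 = 203·cos30.5° = 174.9; c'Δl = 19.13; W sinα = 103.0
Slice 5: Δl = 1.8/cos39.8° = 2.343 m; N'_5 = 185·cos39.8° = 142.1; c'Δl = 24.13; W sinα = 118.4
Slice 6: Δl = 2.8/cos54.9° = 4.870 m; N'_6 = 146·cos54.9° = 84.0; c'Δl = 50.16; W sinα = 119.4
Σc'Δl = 180.0 kN/m; ΣN' = 1291.4 kN/m; ΣW sinα = 515.9 kN/m
Resisting = 180.0 + 1291.4·tan28.5° = 180.0 + 701.2 = 881.2 kN/m
FS = 881.2 / 515.9 = 1.708

FS = 1.71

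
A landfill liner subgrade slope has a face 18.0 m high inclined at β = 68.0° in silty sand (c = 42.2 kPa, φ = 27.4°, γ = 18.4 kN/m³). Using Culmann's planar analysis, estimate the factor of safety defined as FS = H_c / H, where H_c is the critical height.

FS = 1.74

H_c = (4c/γ) · sinβ cosφ / [1 − cos(β − φ)]
    = (4·42.2/18.4) · sin68.0°·cos27.4° / [1 − cos40.6°]
    = 9.174 · 0.8232 / 0.2407 = 31.37 m
FS = H_c / H = 31.37 / 18.0 = 1.743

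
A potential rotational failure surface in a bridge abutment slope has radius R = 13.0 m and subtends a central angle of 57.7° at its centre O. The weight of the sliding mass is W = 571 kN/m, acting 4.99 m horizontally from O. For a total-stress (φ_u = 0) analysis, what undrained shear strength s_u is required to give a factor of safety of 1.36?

FS = s_u·L_a·R / (W·d), so s_u = FS·W·d / (L_a·R).
Arc length L_a = R·θ = 13.0·(57.7°·π/180) = 13.0·1.0071 = 13.09 m
s_u = 1.36·571·4.99 / (13.09·13.0) = 3875.0 / 170.19 = 22.77 kPa

s_u = 22.8 kPa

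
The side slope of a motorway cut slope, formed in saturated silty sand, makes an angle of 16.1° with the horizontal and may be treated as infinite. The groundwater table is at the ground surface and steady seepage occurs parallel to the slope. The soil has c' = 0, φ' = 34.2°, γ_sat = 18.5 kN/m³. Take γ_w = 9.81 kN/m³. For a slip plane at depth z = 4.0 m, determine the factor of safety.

With seepage parallel to the slope and the water table at the surface, the effective normal stress on the slip plane uses the buoyant unit weight γ' = γ_sat − γ_w while the driving shear stress uses γ_sat:
FS = [c' + γ' z cos²β tanφ'] / [γ_sat z sinβ cosβ]
(For c' = 0 this reduces to FS = (γ'/γ_sat)·tanφ'/tanβ.)
γ' = 18.5 − 9.81 = 8.69 kN/m³
Numerator = 0.0 + 8.69·4.0·cos²16.1°·tan34.2° = 0.0 + 8.69·4.0·0.9231·0.6796 = 21.806 kPa
Denominator = 18.5·4.0·sin16.1°·cos16.1° = 18.5·4.0·0.2773·0.9608 = 19.716 kPa
FS = 21.806 / 19.716 = 1.106

FS = 1.11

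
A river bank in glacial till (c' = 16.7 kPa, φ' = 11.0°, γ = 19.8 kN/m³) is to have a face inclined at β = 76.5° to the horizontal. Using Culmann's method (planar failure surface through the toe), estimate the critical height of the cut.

Culmann's analysis gives the critical failure plane at α_cr = (β + φ')/2 = (76.5 + 11.0)/2 = 43.8°, and the critical height
H_c = (4c'/γ) · sinβ cosφ' / [1 − cos(β − φ')]
    = (4·16.7/19.8) · sin76.5°·cos11.0° / [1 − cos(65.5°)]
    = 3.374 · 0.9724·0.9816 / [1 − 0.4147]
    = 3.374 · 0.9545 / 0.5853
    = 5.50 m

H_c = 5.50 m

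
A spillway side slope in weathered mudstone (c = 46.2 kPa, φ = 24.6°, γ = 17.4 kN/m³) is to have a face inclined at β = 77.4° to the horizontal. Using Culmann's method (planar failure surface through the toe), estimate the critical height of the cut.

H_c = 23.83 m

Culmann's analysis gives the critical failure plane at α_cr = (β + φ)/2 = (77.4 + 24.6)/2 = 51.0°, and the critical height
H_c = (4c/γ) · sinβ cosφ / [1 − cos(β − φ)]
    = (4·46.2/17.4) · sin77.4°·cos24.6° / [1 − cos(52.8°)]
    = 10.621 · 0.9759·0.9092 / [1 − 0.6046]
    = 10.621 · 0.8873 / 0.3954
    = 23.83 m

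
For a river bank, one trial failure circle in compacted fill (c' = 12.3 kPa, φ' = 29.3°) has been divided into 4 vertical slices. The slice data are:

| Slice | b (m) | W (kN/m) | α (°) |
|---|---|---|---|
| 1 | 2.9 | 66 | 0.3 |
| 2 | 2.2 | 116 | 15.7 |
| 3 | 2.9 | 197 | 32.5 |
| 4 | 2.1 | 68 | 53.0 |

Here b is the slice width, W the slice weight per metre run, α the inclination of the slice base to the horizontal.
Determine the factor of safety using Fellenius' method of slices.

FS = 1.90

Ordinary method of slices: FS = Σ[c'·Δl_i + (W_i cosα_i)·tanφ'] / Σ W_i sinα_i, with Δl_i = b_i / cosα_i.
Slice 1: Δl = 2.9/cos0.3° = 2.900 m; N'_1 = 66·cos0.3° = 66.0; c'Δl = 35.67; W sinα = 0.3
Slice 2: Δl = 2.2/cos15.7° = 2.285 m; N'_2 = 116·cos15.7° = 111.7; c'Δl = 28.11; W sinα = 31.4
Slice 3: Δl = 2.9/cos32.5° = 3.438 m; N'_3 = 197·cos32.5° = 166.1; c'Δl = 42.29; W sinα = 105.8
Slice 4: Δl = 2.1/cos53.0° = 3.489 m; N'_4 = 68·cos53.0° = 40.9; c'Δl = 42.92; W sinα = 54.3
Σc'Δl = 149.0 kN/m; ΣN' = 384.7 kN/m; ΣW sinα = 191.9 kN/m
Resisting = 149.0 + 384.7·tan29.3° = 149.0 + 215.9 = 364.9 kN/m
FS = 364.9 / 191.9 = 1.902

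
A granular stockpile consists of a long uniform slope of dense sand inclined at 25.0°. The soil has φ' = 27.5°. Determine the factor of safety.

For a dry cohesionless infinite slope the factor of safety is FS = tanφ' / tanβ.
FS = tan27.5° / tan25.0° = 0.5206 / 0.4663 = 1.116

FS = 1.12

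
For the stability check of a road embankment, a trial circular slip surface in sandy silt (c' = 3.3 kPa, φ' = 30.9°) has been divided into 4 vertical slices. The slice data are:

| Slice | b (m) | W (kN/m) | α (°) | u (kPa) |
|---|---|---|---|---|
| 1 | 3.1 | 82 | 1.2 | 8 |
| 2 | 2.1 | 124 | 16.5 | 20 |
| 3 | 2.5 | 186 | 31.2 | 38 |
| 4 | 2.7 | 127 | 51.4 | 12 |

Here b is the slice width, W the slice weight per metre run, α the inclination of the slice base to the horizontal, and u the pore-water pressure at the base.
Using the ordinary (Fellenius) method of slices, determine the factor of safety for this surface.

FS = 0.71

Ordinary method of slices: FS = Σ[c'·Δl_i + (W_i cosα_i − u_i·Δl_i)·tanφ'] / Σ W_i sinα_i, with Δl_i = b_i / cosα_i.
Slice 1: Δl = 3.1/cos1.2° = 3.101 m; N'_1 = 82·cos1.2° − 8·3.101 = 57.2; c'Δl = 10.23; W sinα = 1.7
Slice 2: Δl = 2.1/cos16.5° = 2.190 m; N'_2 = 124·cos16.5° − 20·2.190 = 75.1; c'Δl = 7.23; W sinα = 35.2
Slice 3: Δl = 2.5/cos31.2° = 2.923 m; N'_3 = 186·cos31.2° − 38·2.923 = 48.0; c'Δl = 9.65; W sinα = 96.4
Slice 4: Δl = 2.7/cos51.4° = 4.328 m; N'_4 = 127·cos51.4° − 12·4.328 = 27.3; c'Δl = 14.28; W sinα = 99.3
Σc'Δl = 41.4 kN/m; ΣN' = 207.6 kN/m; ΣW sinα = 232.5 kN/m
Resisting = 41.4 + 207.6·tan30.9° = 41.4 + 124.2 = 165.6 kN/m
FS = 165.6 / 232.5 = 0.712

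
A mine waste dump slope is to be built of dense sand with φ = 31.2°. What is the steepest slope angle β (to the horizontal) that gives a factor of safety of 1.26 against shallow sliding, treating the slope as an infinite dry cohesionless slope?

For an infinite dry cohesionless slope FS = tanφ/tanβ, so tanβ = tanφ / FS.
tanβ = tan31.2° / 1.26 = 0.6056 / 1.26 = 0.4807
β = arctan(0.4807) = 25.67°

β = 25.7°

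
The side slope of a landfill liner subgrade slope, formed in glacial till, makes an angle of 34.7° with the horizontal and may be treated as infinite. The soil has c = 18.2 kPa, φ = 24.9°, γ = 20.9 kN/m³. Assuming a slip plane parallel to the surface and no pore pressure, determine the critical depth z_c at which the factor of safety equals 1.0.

z_c = 5.64 m

Setting FS = 1.00 in FS = [c + γz cos²β tanφ] / [γz sinβ cosβ] and solving for z:
z = c / [γ cosβ (FS·sinβ − cosβ·tanφ)]
  = 18.2 / [20.9·cos34.7°·(1.00·sin34.7° − cos34.7°·tan24.9°)]
  = 18.2 / [20.9·0.8221·(1.00·0.5693 − 0.8221·0.4642)]
  = 18.2 / 3.2244 = 5.644 m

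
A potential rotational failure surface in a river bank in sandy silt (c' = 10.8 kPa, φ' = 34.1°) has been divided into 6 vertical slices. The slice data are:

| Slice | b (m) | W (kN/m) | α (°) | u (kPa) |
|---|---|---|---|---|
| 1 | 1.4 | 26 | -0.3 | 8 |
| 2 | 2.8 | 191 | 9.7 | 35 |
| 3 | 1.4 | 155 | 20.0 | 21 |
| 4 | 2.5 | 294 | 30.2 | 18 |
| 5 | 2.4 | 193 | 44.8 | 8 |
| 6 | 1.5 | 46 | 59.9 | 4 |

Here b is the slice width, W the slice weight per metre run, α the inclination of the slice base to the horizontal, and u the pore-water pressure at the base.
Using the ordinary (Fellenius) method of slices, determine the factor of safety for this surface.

Ordinary method of slices: FS = Σ[c'·Δl_i + (W_i cosα_i − u_i·Δl_i)·tanφ'] / Σ W_i sinα_i, with Δl_i = b_i / cosα_i.
Slice 1: Δl = 1.4/cos(-0.3°) = 1.400 m; N'_1 = 26·cos(-0.3°) − 8·1.400 = 14.8; c'Δl = 15.12; W sinα = -0.1
Slice 2: Δl = 2.8/cos9.7° = 2.841 m; N'_2 = 191·cos9.7° − 35·2.841 = 88.8; c'Δl = 30.68; W sinα = 32.2
Slice 3: Δl = 1.4/cos20.0° = 1.490 m; N'_3 = 155·cos20.0° − 21·1.490 = 114.4; c'Δl = 16.09; W sinα = 53.0
Slice 4: Δl = 2.5/cos30.2° = 2.893 m; N'_4 = 294·cos30.2° − 18·2.893 = 202.0; c'Δl = 31.24; W sinα = 147.9
Slice 5: Δl = 2.4/cos44.8° = 3.382 m; N'_5 = 193·cos44.8° − 8·3.382 = 109.9; c'Δl = 36.53; W sinα = 136.0
Slice 6: Δl = 1.5/cos59.9° = 2.991 m; N'_6 = 46·cos59.9° − 4·2.991 = 11.1; c'Δl = 32.30; W sinα = 39.8
Σc'Δl = 162.0 kN/m; ΣN' = 541.0 kN/m; ΣW sinα = 408.7 kN/m
Resisting = 162.0 + 541.0·tan34.1° = 162.0 + 366.3 = 528.3 kN/m
FS = 528.3 / 408.7 = 1.292

FS = 1.29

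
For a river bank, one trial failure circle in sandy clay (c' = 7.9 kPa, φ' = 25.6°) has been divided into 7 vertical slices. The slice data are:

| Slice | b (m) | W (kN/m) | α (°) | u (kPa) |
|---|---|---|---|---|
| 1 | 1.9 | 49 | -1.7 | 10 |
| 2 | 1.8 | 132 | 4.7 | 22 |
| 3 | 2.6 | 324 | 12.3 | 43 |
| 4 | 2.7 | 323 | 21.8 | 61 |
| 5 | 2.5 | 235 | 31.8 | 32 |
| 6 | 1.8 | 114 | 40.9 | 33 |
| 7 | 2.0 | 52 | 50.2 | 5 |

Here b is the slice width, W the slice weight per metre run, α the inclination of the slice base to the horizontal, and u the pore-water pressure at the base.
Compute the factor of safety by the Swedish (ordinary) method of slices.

FS = 0.95

Ordinary method of slices: FS = Σ[c'·Δl_i + (W_i cosα_i − u_i·Δl_i)·tanφ'] / Σ W_i sinα_i, with Δl_i = b_i / cosα_i.
Slice 1: Δl = 1.9/cos(-1.7°) = 1.901 m; N'_1 = 49·cos(-1.7°) − 10·1.901 = 30.0; c'Δl = 15.02; W sinα = -1.5
Slice 2: Δl = 1.8/cos4.7° = 1.806 m; N'_2 = 132·cos4.7° − 22·1.806 = 91.8; c'Δl = 14.27; W sinα = 10.8
Slice 3: Δl = 2.6/cos12.3° = 2.661 m; N'_3 = 324·cos12.3° − 43·2.661 = 202.1; c'Δl = 21.02; W sinα = 69.0
Slice 4: Δl = 2.7/cos21.8° = 2.908 m; N'_4 = 323·cos21.8° − 61·2.908 = 122.5; c'Δl = 22.97; W sinα = 120.0
Slice 5: Δl = 2.5/cos31.8° = 2.942 m; N'_5 = 235·cos31.8° − 32·2.942 = 105.6; c'Δl = 23.24; W sinα = 123.8
Slice 6: Δl = 1.8/cos40.9° = 2.381 m; N'_6 = 114·cos40.9° − 33·2.381 = 7.6; c'Δl = 18.81; W sinα = 74.6
Slice 7: Δl = 2.0/cos50.2° = 3.124 m; N'_7 = 52·cos50.2° − 5·3.124 = 17.7; c'Δl = 24.68; W sinα = 40.0
Σc'Δl = 140.0 kN/m; ΣN' = 577.3 kN/m; ΣW sinα = 436.8 kN/m
Resisting = 140.0 + 577.3·tan25.6° = 140.0 + 276.6 = 416.6 kN/m
FS = 416.6 / 436.8 = 0.954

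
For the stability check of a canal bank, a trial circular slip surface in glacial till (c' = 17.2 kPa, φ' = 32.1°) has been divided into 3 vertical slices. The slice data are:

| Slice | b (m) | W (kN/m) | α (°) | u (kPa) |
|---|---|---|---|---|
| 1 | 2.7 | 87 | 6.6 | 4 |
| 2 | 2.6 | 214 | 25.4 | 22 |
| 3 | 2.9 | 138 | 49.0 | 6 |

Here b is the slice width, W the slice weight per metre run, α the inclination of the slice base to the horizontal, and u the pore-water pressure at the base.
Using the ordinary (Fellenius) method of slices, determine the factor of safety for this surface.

FS = 1.66

Ordinary method of slices: FS = Σ[c'·Δl_i + (W_i cosα_i − u_i·Δl_i)·tanφ'] / Σ W_i sinα_i, with Δl_i = b_i / cosα_i.
Slice 1: Δl = 2.7/cos6.6° = 2.718 m; N'_1 = 87·cos6.6° − 4·2.718 = 75.6; c'Δl = 46.75; W sinα = 10.0
Slice 2: Δl = 2.6/cos25.4° = 2.878 m; N'_2 = 214·cos25.4° − 22·2.878 = 130.0; c'Δl = 49.51; W sinα = 91.8
Slice 3: Δl = 2.9/cos49.0° = 4.420 m; N'_3 = 138·cos49.0° − 6·4.420 = 64.0; c'Δl = 76.03; W sinα = 104.1
Σc'Δl = 172.3 kN/m; ΣN' = 269.6 kN/m; ΣW sinα = 205.9 kN/m
Resisting = 172.3 + 269.6·tan32.1° = 172.3 + 169.1 = 341.4 kN/m
FS = 341.4 / 205.9 = 1.658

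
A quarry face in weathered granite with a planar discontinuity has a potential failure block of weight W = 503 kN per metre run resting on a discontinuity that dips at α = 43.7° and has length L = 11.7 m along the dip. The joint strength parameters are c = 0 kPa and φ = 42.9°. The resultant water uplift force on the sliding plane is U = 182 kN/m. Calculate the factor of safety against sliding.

Resolving the block weight along and normal to the plane and applying the Mohr–Coulomb strength on the joint:
N' = W cosα − U = 503·cos43.7° − 182 = 181.7 kN/m
Driving force T = W sinα = 503·sin43.7° = 347.5 kN/m
Resisting force R = c·L + N'·tanφ = 0·11.7 + 181.7·tan42.9° = 0.0 + 168.8 = 168.8 kN/m
FS = R / T = 168.8 / 347.5 = 0.486

FS = 0.49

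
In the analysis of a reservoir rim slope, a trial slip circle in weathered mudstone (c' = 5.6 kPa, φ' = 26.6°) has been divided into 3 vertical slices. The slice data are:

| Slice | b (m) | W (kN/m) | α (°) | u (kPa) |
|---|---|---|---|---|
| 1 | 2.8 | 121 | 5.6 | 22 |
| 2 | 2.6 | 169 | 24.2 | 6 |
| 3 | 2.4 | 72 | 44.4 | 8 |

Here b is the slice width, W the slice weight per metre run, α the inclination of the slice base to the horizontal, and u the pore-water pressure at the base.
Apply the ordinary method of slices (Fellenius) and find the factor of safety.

FS = 1.22

Ordinary method of slices: FS = Σ[c'·Δl_i + (W_i cosα_i − u_i·Δl_i)·tanφ'] / Σ W_i sinα_i, with Δl_i = b_i / cosα_i.
Slice 1: Δl = 2.8/cos5.6° = 2.813 m; N'_1 = 121·cos5.6° − 22·2.813 = 58.5; c'Δl = 15.76; W sinα = 11.8
Slice 2: Δl = 2.6/cos24.2° = 2.851 m; N'_2 = 169·cos24.2° − 6·2.851 = 137.0; c'Δl = 15.96; W sinα = 69.3
Slice 3: Δl = 2.4/cos44.4° = 3.359 m; N'_3 = 72·cos44.4° − 8·3.359 = 24.6; c'Δl = 18.81; W sinα = 50.4
Σc'Δl = 50.5 kN/m; ΣN' = 220.1 kN/m; ΣW sinα = 131.5 kN/m
Resisting = 50.5 + 220.1·tan26.6° = 50.5 + 110.2 = 160.8 kN/m
FS = 160.8 / 131.5 = 1.223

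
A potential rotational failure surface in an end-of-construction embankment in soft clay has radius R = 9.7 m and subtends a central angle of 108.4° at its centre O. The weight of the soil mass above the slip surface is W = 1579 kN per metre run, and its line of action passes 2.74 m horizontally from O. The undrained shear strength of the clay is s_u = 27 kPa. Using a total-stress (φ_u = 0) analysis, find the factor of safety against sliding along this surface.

Taking moments about the centre O, the resisting moment is provided by the undrained shear strength acting along the arc:
Arc length L_a = R·θ = 9.7·(108.4°·π/180) = 9.7·1.8919 = 18.35 m
M_R = s_u·L_a·R = 27·18.35·9.7 = 4806.3 kN·m/m
M_D = W·d = 1579·2.74 = 4326.5 kN·m/m
FS = M_R / M_D = 4806.3 / 4326.5 = 1.111

FS = 1.11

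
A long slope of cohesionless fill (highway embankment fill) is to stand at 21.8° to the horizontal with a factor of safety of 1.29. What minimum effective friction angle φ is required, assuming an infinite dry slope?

FS = tanφ/tanβ ⇒ tanφ = FS · tanβ = 1.29 · tan21.8° = 0.5160
φ = arctan(0.5160) = 27.29°

φ = 27.3°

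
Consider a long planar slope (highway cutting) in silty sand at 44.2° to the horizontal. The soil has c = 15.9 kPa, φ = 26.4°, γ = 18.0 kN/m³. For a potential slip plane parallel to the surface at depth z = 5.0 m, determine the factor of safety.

FS = 0.86

For an infinite slope with a slip plane parallel to the surface (no pore pressure): FS = [c + γz cos²β tanφ] / [γz sinβ cosβ].
γz = 18.0·5.0 = 90.00 kN/m²
Numerator = 15.9 + 90.00·cos²44.2°·tan26.4° = 15.9 + 90.00·0.5140·0.4964 = 38.862 kPa
Denominator = 90.00·sin44.2°·cos44.2° = 90.00·0.6972·0.7169 = 44.982 kPa
FS = 38.862 / 44.982 = 0.864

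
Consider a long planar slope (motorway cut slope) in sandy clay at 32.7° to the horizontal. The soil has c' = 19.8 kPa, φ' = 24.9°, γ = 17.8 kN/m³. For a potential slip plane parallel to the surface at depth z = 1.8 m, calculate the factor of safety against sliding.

FS = 2.08

For an infinite slope with a slip plane parallel to the surface (no pore pressure): FS = [c' + γz cos²β tanφ'] / [γz sinβ cosβ].
γz = 17.8·1.8 = 32.04 kN/m²
Numerator = 19.8 + 32.04·cos²32.7°·tan24.9° = 19.8 + 32.04·0.7081·0.4642 = 30.332 kPa
Denominator = 32.04·sin32.7°·cos32.7° = 32.04·0.5402·0.8415 = 14.566 kPa
FS = 30.332 / 14.566 = 2.082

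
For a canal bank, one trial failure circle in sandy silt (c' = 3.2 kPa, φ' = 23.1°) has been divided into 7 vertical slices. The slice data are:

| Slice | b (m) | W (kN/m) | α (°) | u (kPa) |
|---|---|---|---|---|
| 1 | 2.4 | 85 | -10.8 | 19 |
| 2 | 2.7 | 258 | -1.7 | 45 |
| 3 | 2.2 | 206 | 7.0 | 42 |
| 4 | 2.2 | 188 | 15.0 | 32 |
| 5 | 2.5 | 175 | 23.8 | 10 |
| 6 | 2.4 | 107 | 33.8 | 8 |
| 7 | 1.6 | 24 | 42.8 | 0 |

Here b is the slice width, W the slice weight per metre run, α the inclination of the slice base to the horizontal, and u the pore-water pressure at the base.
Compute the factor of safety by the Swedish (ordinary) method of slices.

Ordinary method of slices: FS = Σ[c'·Δl_i + (W_i cosα_i − u_i·Δl_i)·tanφ'] / Σ W_i sinα_i, with Δl_i = b_i / cosα_i.
Slice 1: Δl = 2.4/cos(-10.8°) = 2.443 m; N'_1 = 85·cos(-10.8°) − 19·2.443 = 37.1; c'Δl = 7.82; W sinα = -15.9
Slice 2: Δl = 2.7/cos(-1.7°) = 2.701 m; N'_2 = 258·cos(-1.7°) − 45·2.701 = 136.3; c'Δl = 8.64; W sinα = -7.7
Slice 3: Δl = 2.2/cos7.0° = 2.217 m; N'_3 = 206·cos7.0° − 42·2.217 = 111.4; c'Δl = 7.09; W sinα = 25.1
Slice 4: Δl = 2.2/cos15.0° = 2.278 m; N'_4 = 188·cos15.0° − 32·2.278 = 108.7; c'Δl = 7.29; W sinα = 48.7
Slice 5: Δl = 2.5/cos23.8° = 2.732 m; N'_5 = 175·cos23.8° − 10·2.732 = 132.8; c'Δl = 8.74; W sinα = 70.6
Slice 6: Δl = 2.4/cos33.8° = 2.888 m; N'_6 = 107·cos33.8° − 8·2.888 = 65.8; c'Δl = 9.24; W sinα = 59.5
Slice 7: Δl = 1.6/cos42.8° = 2.181 m; N'_7 = 24·cos42.8° − 0·2.181 = 17.6; c'Δl = 6.98; W sinα = 16.3
Σc'Δl = 55.8 kN/m; ΣN' = 609.7 kN/m; ΣW sinα = 196.6 kN/m
Resisting = 55.8 + 609.7·tan23.1° = 55.8 + 260.1 = 315.9 kN/m
FS = 315.9 / 196.6 = 1.606

FS = 1.61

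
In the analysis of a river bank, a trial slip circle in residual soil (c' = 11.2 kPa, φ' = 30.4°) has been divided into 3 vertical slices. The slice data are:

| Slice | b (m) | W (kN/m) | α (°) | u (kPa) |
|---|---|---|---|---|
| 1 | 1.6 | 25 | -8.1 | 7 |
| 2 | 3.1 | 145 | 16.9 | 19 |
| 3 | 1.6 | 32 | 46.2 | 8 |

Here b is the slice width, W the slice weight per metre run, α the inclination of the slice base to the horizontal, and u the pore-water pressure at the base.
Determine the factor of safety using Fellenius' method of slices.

Ordinary method of slices: FS = Σ[c'·Δl_i + (W_i cosα_i − u_i·Δl_i)·tanφ'] / Σ W_i sinα_i, with Δl_i = b_i / cosα_i.
Slice 1: Δl = 1.6/cos(-8.1°) = 1.616 m; N'_1 = 25·cos(-8.1°) − 7·1.616 = 13.4; c'Δl = 18.10; W sinα = -3.5
Slice 2: Δl = 3.1/cos16.9° = 3.240 m; N'_2 = 145·cos16.9° − 19·3.240 = 77.2; c'Δl = 36.29; W sinα = 42.2
Slice 3: Δl = 1.6/cos46.2° = 2.312 m; N'_3 = 32·cos46.2° − 8·2.312 = 3.7; c'Δl = 25.89; W sinα = 23.1
Σc'Δl = 80.3 kN/m; ΣN' = 94.3 kN/m; ΣW sinα = 61.7 kN/m
Resisting = 80.3 + 94.3·tan30.4° = 80.3 + 55.3 = 135.6 kN/m
FS = 135.6 / 61.7 = 2.197

FS = 2.20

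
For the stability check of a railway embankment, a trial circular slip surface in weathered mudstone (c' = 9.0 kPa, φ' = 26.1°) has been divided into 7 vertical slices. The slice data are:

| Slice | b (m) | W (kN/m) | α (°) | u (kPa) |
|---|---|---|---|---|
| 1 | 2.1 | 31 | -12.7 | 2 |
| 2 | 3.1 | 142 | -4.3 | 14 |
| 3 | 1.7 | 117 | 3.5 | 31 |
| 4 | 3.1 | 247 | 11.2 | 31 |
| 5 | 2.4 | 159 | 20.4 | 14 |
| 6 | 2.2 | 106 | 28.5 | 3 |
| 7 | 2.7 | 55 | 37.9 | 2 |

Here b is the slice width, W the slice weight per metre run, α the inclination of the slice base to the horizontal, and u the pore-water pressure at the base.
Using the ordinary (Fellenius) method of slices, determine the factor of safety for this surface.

Ordinary method of slices: FS = Σ[c'·Δl_i + (W_i cosα_i − u_i·Δl_i)·tanφ'] / Σ W_i sinα_i, with Δl_i = b_i / cosα_i.
Slice 1: Δl = 2.1/cos(-12.7°) = 2.153 m; N'_1 = 31·cos(-12.7°) − 2·2.153 = 25.9; c'Δl = 19.37; W sinα = -6.8
Slice 2: Δl = 3.1/cos(-4.3°) = 3.109 m; N'_2 = 142·cos(-4.3°) − 14·3.109 = 98.1; c'Δl = 27.98; W sinα = -10.6
Slice 3: Δl = 1.7/cos3.5° = 1.703 m; N'_3 = 117·cos3.5° − 31·1.703 = 64.0; c'Δl = 15.33; W sinα = 7.1
Slice 4: Δl = 3.1/cos11.2° = 3.160 m; N'_4 = 247·cos11.2° − 31·3.160 = 144.3; c'Δl = 28.44; W sinα = 48.0
Slice 5: Δl = 2.4/cos20.4° = 2.561 m; N'_5 = 159·cos20.4° − 14·2.561 = 113.2; c'Δl = 23.05; W sinα = 55.4
Slice 6: Δl = 2.2/cos28.5° = 2.503 m; N'_6 = 106·cos28.5° − 3·2.503 = 85.6; c'Δl = 22.53; W sinα = 50.6
Slice 7: Δl = 2.7/cos37.9° = 3.422 m; N'_7 = 55·cos37.9° − 2·3.422 = 36.6; c'Δl = 30.80; W sinα = 33.8
Σc'Δl = 167.5 kN/m; ΣN' = 567.7 kN/m; ΣW sinα = 177.4 kN/m
Resisting = 167.5 + 567.7·tan26.1° = 167.5 + 278.1 = 445.6 kN/m
FS = 445.6 / 177.4 = 2.511

FS = 2.51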